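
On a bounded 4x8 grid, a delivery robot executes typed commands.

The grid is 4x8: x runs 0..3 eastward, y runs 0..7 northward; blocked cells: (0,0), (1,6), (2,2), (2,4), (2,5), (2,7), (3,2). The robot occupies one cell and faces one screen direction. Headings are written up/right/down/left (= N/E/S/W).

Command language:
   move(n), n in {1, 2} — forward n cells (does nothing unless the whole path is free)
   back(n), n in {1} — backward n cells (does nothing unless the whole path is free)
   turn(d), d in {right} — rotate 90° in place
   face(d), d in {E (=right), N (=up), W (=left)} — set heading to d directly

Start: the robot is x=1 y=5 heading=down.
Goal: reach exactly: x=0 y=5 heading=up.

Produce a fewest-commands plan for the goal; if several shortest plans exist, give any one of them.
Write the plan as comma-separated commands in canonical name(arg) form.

face(W), move(1), face(N)

initial: x=1 y=5 heading=down
t=1 face(W) ⇒ x=1 y=5 heading=left
t=2 move(1) ⇒ x=0 y=5 heading=left
t=3 face(N) ⇒ x=0 y=5 heading=up
minimal: 3 command(s), checked below 3.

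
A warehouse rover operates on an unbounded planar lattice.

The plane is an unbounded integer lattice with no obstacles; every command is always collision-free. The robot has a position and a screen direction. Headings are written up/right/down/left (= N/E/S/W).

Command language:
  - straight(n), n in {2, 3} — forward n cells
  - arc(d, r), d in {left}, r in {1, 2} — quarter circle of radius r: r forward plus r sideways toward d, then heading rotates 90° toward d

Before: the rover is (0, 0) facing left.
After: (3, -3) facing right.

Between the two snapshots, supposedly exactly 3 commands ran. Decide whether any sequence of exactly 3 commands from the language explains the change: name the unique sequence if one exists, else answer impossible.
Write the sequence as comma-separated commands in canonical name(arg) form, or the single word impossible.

arc(left, 1), arc(left, 2), straight(2)

key: position moved to (3,-3) AND the heading swung to E — translation plus rotation needed
start: (0, 0) facing left
t=1 arc(left, 1) ⇒ (-1, -1) facing down
t=2 arc(left, 2) ⇒ (1, -3) facing right
t=3 straight(2) ⇒ (3, -3) facing right
uniquely the one of 64 3-step routes that fits.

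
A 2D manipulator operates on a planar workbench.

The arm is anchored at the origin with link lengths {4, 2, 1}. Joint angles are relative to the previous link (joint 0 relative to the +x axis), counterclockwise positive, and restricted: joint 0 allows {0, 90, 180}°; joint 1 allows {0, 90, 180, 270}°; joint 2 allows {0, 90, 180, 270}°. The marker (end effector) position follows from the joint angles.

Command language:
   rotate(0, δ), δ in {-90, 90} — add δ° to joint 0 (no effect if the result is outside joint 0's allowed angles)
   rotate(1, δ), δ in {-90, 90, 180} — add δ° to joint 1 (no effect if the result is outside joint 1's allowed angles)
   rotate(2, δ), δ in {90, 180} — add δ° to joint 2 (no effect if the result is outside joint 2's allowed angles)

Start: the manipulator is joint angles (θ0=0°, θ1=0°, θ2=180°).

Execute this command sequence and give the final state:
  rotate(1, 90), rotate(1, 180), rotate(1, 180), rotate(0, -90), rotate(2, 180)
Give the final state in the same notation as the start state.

begin: joint angles (θ0=0°, θ1=0°, θ2=180°)
t=1 rotate(1, 90) ⇒ joint angles (θ0=0°, θ1=90°, θ2=180°)
t=2 rotate(1, 180) ⇒ joint angles (θ0=0°, θ1=270°, θ2=180°)
t=3 rotate(1, 180) ⇒ joint angles (θ0=0°, θ1=90°, θ2=180°)
t=4 rotate(0, -90) ⇒ joint angles (θ0=0°, θ1=90°, θ2=180°)
t=5 rotate(2, 180) ⇒ joint angles (θ0=0°, θ1=90°, θ2=0°)

joint angles (θ0=0°, θ1=90°, θ2=0°)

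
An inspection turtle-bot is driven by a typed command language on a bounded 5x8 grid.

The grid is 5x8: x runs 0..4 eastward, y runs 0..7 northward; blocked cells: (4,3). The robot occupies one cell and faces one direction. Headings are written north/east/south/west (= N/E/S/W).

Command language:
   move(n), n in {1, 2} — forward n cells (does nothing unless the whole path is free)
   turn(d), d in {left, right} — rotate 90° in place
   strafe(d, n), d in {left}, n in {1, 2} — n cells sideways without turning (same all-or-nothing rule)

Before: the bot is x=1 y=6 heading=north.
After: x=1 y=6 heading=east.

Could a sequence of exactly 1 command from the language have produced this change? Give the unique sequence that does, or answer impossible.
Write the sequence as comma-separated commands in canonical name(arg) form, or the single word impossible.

key: parked at (1,6) the whole time — nothing moves the robot
t0: x=1 y=6 heading=north
t=1 turn(right) ⇒ x=1 y=6 heading=east
no other 1-command option fits: unique.

turn(right)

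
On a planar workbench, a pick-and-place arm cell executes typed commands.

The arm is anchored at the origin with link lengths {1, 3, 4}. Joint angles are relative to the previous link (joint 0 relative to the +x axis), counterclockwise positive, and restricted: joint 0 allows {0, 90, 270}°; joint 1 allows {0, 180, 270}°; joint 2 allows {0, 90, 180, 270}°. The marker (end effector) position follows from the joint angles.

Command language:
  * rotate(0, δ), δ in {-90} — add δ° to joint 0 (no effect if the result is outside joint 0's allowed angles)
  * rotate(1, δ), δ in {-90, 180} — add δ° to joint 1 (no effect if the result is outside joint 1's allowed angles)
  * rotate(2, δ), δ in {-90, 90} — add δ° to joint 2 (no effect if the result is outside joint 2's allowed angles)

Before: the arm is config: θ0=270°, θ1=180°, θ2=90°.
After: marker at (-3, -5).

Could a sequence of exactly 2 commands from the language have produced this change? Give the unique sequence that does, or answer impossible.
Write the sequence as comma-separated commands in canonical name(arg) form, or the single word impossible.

key: order matters: swapping rotate(1, 180) and rotate(1, -90) lands elsewhere
t0: config: θ0=270°, θ1=180°, θ2=90°
[1] after rotate(1, 180): config: θ0=270°, θ1=0°, θ2=90°
[2] after rotate(1, -90): config: θ0=270°, θ1=270°, θ2=90°
all 25 alternatives checked — unique.

rotate(1, 180), rotate(1, -90)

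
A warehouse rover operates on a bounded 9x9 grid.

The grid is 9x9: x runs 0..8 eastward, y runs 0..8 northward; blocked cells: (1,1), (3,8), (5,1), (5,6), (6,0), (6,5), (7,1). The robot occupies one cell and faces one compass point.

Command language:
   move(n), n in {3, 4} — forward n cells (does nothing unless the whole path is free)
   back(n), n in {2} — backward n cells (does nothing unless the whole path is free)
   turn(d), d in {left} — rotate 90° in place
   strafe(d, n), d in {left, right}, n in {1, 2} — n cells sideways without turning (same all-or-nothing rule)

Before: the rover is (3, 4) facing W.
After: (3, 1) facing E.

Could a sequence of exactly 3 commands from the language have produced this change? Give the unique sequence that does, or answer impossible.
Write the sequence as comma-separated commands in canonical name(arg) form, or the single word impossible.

key: cell and facing (now E) both changed — the 3 commands mix motion and turning
begin: (3, 4) facing W
1. turn(left) → (3, 4) facing S
2. move(3) → (3, 1) facing S
3. turn(left) → (3, 1) facing E
uniquely the one of 512 3-step routes that fits.

turn(left), move(3), turn(left)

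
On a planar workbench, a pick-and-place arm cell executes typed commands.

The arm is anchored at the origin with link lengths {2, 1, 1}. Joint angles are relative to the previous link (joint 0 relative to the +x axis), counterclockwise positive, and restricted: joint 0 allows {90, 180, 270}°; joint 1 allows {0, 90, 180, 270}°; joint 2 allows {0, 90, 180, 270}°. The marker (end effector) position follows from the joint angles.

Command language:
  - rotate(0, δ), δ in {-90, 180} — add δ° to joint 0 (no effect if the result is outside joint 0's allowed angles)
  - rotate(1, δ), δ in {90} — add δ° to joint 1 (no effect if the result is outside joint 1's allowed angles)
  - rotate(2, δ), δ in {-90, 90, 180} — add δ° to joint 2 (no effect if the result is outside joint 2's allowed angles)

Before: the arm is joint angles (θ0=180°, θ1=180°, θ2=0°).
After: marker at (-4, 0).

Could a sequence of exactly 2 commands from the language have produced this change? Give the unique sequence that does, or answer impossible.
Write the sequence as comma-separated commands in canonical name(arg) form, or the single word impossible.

start: joint angles (θ0=180°, θ1=180°, θ2=0°)
1. rotate(1, 90) → joint angles (θ0=180°, θ1=270°, θ2=0°)
2. rotate(1, 90) → joint angles (θ0=180°, θ1=0°, θ2=0°)
no other 2-command option fits: unique.

rotate(1, 90), rotate(1, 90)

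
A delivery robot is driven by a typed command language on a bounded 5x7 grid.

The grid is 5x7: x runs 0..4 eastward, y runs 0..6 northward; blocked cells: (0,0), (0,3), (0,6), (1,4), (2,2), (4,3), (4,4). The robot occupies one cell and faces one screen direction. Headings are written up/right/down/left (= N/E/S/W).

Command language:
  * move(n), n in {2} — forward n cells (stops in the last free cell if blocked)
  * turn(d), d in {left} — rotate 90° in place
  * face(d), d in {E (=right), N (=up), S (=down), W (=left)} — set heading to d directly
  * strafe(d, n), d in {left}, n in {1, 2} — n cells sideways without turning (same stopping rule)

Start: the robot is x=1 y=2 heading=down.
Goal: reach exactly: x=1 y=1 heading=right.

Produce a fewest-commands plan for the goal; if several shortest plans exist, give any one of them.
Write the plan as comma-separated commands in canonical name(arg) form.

face(W), strafe(left, 1), face(E)

from: x=1 y=2 heading=down
1. face(W) → x=1 y=2 heading=left
2. strafe(left, 1) → x=1 y=1 heading=left
3. face(E) → x=1 y=1 heading=right
shorter routes all fall short; 3 is best.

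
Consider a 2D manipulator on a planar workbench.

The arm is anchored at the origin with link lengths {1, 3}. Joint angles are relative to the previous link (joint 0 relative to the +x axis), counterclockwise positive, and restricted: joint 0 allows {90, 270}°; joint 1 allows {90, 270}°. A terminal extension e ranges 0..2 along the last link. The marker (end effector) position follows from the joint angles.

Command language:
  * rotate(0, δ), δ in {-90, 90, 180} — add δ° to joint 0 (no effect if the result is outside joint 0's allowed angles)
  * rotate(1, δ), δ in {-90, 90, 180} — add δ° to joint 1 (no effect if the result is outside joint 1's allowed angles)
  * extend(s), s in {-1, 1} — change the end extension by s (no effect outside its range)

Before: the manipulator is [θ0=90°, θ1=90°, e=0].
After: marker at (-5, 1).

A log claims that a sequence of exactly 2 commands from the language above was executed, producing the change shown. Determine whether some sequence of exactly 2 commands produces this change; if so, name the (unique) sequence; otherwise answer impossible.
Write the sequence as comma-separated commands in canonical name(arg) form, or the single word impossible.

extend(1), extend(1)

start: [θ0=90°, θ1=90°, e=0]
t=1 extend(1) ⇒ [θ0=90°, θ1=90°, e=1]
t=2 extend(1) ⇒ [θ0=90°, θ1=90°, e=2]
no other 2-command option fits: unique.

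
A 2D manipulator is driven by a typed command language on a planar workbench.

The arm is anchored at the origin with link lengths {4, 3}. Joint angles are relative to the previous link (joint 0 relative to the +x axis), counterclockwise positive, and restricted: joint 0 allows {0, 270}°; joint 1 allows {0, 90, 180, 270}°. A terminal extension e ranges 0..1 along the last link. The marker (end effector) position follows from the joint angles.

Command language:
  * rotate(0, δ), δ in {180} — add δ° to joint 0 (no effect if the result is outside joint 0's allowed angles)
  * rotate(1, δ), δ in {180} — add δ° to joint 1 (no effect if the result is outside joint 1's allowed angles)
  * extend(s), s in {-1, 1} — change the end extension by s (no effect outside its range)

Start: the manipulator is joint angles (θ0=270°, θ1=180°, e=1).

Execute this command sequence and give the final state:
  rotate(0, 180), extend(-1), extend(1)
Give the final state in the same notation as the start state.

t0: joint angles (θ0=270°, θ1=180°, e=1)
[1] after rotate(0, 180): joint angles (θ0=270°, θ1=180°, e=1)
[2] after extend(-1): joint angles (θ0=270°, θ1=180°, e=0)
[3] after extend(1): joint angles (θ0=270°, θ1=180°, e=1)

joint angles (θ0=270°, θ1=180°, e=1)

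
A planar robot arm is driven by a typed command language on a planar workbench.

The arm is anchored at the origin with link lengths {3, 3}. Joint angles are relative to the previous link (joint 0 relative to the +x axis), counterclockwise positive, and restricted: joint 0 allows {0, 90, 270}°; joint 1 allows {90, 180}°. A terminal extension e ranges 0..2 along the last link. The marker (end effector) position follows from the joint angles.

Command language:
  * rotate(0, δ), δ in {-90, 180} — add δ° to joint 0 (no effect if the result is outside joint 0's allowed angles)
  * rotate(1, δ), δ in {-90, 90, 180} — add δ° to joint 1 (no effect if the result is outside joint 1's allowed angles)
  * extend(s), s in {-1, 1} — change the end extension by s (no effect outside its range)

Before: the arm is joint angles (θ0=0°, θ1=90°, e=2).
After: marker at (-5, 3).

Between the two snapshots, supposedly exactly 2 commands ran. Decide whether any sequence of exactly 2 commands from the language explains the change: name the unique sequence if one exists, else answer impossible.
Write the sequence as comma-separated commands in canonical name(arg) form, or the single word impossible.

rotate(0, -90), rotate(0, 180)

key: order matters: swapping rotate(0, -90) and rotate(0, 180) lands elsewhere
from: joint angles (θ0=0°, θ1=90°, e=2)
1. rotate(0, -90) → joint angles (θ0=270°, θ1=90°, e=2)
2. rotate(0, 180) → joint angles (θ0=90°, θ1=90°, e=2)
uniquely the one of 49 2-step routes that fits.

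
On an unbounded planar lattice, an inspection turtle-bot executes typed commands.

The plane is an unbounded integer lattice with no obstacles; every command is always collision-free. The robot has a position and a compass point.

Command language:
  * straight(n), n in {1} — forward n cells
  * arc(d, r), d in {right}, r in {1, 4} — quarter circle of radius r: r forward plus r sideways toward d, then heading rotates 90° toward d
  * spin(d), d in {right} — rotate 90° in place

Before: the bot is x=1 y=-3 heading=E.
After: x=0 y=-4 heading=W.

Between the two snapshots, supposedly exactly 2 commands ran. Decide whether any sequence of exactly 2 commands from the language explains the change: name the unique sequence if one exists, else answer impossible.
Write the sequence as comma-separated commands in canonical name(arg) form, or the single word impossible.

key: position moved to (0,-4) AND the heading swung to W — translation plus rotation needed
initial: x=1 y=-3 heading=E
step 1 (spin(right)): x=1 y=-3 heading=S
step 2 (arc(right, 1)): x=0 y=-4 heading=W
uniquely the one of 16 2-step routes that fits.

spin(right), arc(right, 1)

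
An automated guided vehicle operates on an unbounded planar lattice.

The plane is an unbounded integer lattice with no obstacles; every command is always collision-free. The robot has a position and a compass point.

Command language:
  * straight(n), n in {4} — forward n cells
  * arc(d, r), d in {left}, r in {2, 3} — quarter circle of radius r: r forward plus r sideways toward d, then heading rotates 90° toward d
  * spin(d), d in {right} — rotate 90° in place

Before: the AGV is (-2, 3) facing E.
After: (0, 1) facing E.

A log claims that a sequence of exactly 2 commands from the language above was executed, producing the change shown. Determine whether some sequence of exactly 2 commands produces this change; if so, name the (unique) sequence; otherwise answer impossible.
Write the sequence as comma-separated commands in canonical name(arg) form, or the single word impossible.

spin(right), arc(left, 2)

key: order matters: swapping spin(right) and arc(left, 2) lands elsewhere
start: (-2, 3) facing E
[1] after spin(right): (-2, 3) facing S
[2] after arc(left, 2): (0, 1) facing E
all 16 alternatives checked — unique.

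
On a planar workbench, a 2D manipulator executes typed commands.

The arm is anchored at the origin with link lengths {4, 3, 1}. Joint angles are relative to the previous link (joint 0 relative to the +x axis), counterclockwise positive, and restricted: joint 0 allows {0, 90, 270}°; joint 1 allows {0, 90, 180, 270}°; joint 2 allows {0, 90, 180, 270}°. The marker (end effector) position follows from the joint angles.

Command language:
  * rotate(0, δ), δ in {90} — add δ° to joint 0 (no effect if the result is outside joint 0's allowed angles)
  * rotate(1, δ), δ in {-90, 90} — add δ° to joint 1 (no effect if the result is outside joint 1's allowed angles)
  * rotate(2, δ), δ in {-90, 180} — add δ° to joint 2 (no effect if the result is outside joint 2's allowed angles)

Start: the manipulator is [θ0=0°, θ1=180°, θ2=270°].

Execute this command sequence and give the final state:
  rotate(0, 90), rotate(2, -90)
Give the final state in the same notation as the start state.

[θ0=90°, θ1=180°, θ2=180°]

from: [θ0=0°, θ1=180°, θ2=270°]
1. rotate(0, 90) → [θ0=90°, θ1=180°, θ2=270°]
2. rotate(2, -90) → [θ0=90°, θ1=180°, θ2=180°]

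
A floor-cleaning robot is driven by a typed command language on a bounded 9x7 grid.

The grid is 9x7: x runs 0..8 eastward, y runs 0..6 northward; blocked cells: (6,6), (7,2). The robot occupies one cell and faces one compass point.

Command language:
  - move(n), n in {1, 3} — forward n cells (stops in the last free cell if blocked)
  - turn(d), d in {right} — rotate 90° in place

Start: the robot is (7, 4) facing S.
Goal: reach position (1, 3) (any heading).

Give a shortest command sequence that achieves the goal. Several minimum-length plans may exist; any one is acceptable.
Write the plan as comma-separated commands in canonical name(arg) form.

move(3), turn(right), move(3), move(3)

initial: (7, 4) facing S
1. move(3) → (7, 3) facing S
2. turn(right) → (7, 3) facing W
3. move(3) → (4, 3) facing W
4. move(3) → (1, 3) facing W
minimal: 4 command(s), checked below 4.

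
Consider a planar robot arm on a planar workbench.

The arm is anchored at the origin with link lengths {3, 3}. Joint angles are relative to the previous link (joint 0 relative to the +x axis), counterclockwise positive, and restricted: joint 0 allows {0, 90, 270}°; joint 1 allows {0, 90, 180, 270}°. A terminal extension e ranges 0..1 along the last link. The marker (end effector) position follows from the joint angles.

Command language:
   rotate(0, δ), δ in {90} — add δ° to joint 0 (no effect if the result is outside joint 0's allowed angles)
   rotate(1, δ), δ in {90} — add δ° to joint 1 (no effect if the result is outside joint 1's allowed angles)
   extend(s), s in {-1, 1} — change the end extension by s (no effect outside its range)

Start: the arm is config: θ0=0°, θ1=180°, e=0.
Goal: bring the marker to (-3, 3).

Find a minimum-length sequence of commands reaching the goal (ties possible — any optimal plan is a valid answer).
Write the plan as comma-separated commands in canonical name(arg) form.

rotate(1, 90), rotate(1, 90), rotate(1, 90), rotate(0, 90)

start: config: θ0=0°, θ1=180°, e=0
t=1 rotate(1, 90) ⇒ config: θ0=0°, θ1=270°, e=0
t=2 rotate(1, 90) ⇒ config: θ0=0°, θ1=0°, e=0
t=3 rotate(1, 90) ⇒ config: θ0=0°, θ1=90°, e=0
t=4 rotate(0, 90) ⇒ config: θ0=90°, θ1=90°, e=0
shorter routes all fall short; 4 is best.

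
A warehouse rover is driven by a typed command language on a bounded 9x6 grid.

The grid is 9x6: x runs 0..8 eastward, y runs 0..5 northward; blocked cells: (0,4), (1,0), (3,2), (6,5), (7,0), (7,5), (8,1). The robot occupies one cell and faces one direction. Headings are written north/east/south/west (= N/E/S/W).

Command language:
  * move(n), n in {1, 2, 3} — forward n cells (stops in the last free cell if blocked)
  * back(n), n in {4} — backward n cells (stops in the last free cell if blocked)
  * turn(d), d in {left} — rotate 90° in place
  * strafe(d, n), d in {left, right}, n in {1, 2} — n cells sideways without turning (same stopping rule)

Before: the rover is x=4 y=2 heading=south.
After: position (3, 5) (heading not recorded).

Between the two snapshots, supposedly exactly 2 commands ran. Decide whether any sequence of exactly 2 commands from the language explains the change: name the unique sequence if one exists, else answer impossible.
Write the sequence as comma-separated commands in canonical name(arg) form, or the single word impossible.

key: order matters: swapping back(4) and strafe(right, 1) lands elsewhere
t0: x=4 y=2 heading=south
step 1 (back(4)): x=4 y=5 heading=south
step 2 (strafe(right, 1)): x=3 y=5 heading=south
no rival 2-sequence matches.

back(4), strafe(right, 1)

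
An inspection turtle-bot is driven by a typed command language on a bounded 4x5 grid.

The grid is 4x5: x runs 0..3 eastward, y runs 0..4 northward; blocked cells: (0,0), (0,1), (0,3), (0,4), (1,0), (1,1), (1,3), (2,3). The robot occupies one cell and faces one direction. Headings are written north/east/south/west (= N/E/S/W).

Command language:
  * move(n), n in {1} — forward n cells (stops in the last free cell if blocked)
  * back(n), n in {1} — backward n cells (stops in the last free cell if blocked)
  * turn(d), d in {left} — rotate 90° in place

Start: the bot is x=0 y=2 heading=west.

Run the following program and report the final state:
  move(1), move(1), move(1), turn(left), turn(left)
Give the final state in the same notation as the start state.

x=0 y=2 heading=east

start: x=0 y=2 heading=west
t=1 move(1) ⇒ x=0 y=2 heading=west
t=2 move(1) ⇒ x=0 y=2 heading=west
t=3 move(1) ⇒ x=0 y=2 heading=west
t=4 turn(left) ⇒ x=0 y=2 heading=south
t=5 turn(left) ⇒ x=0 y=2 heading=east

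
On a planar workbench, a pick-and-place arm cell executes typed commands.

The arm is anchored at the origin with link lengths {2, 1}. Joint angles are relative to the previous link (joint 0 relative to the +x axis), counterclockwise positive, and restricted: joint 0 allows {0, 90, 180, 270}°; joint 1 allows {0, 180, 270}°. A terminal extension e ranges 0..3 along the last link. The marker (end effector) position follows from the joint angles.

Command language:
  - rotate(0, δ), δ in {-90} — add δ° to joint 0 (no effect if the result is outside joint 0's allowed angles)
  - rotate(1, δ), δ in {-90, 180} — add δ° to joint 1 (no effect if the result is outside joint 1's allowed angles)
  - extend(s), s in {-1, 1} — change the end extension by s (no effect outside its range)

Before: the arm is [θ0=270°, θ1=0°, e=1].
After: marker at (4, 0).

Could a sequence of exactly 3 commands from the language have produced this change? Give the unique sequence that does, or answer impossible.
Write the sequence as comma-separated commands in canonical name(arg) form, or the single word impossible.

rotate(0, -90), rotate(0, -90), rotate(0, -90)

from: [θ0=270°, θ1=0°, e=1]
step 1 (rotate(0, -90)): [θ0=180°, θ1=0°, e=1]
step 2 (rotate(0, -90)): [θ0=90°, θ1=0°, e=1]
step 3 (rotate(0, -90)): [θ0=0°, θ1=0°, e=1]
uniquely the one of 125 3-step routes that fits.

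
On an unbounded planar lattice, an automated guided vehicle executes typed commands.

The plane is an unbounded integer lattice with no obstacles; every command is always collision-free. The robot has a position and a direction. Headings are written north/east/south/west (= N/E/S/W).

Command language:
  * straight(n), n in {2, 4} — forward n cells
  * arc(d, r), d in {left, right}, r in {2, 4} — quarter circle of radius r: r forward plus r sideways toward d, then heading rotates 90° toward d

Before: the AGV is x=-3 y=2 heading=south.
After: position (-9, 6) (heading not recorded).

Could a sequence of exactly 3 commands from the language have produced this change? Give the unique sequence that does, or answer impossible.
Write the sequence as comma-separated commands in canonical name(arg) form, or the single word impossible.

arc(right, 2), arc(right, 4), straight(2)

key: running straight(2) before arc(right, 2) would end elsewhere — order is forced
start: x=-3 y=2 heading=south
step 1 (arc(right, 2)): x=-5 y=0 heading=west
step 2 (arc(right, 4)): x=-9 y=4 heading=north
step 3 (straight(2)): x=-9 y=6 heading=north
uniquely the one of 216 3-step routes that fits.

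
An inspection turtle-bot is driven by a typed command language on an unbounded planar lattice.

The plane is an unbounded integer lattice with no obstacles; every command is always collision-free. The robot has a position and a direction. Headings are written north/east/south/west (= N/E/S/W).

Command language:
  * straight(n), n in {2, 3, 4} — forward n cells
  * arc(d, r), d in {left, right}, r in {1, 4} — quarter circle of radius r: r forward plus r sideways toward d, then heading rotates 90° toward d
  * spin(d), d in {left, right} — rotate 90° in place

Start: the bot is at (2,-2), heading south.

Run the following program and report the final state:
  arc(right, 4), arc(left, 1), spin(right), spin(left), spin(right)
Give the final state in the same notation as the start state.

from: at (2,-2), heading south
1. arc(right, 4) → at (-2,-6), heading west
2. arc(left, 1) → at (-3,-7), heading south
3. spin(right) → at (-3,-7), heading west
4. spin(left) → at (-3,-7), heading south
5. spin(right) → at (-3,-7), heading west

at (-3,-7), heading west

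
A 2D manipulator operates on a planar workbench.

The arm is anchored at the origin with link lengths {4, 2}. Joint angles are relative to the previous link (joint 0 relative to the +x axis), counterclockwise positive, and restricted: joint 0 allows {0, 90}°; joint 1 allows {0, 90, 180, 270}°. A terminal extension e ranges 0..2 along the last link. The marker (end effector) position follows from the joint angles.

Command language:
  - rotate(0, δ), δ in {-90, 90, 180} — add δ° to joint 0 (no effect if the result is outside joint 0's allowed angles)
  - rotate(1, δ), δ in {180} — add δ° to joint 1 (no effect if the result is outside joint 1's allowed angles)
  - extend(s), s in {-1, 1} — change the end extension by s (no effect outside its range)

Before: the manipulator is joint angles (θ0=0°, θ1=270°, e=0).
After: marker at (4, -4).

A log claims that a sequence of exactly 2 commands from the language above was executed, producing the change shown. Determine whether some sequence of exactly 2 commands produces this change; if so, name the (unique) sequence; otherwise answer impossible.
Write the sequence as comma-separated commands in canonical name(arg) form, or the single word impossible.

begin: joint angles (θ0=0°, θ1=270°, e=0)
t=1 extend(1) ⇒ joint angles (θ0=0°, θ1=270°, e=1)
t=2 extend(1) ⇒ joint angles (θ0=0°, θ1=270°, e=2)
no other 2-command option fits: unique.

extend(1), extend(1)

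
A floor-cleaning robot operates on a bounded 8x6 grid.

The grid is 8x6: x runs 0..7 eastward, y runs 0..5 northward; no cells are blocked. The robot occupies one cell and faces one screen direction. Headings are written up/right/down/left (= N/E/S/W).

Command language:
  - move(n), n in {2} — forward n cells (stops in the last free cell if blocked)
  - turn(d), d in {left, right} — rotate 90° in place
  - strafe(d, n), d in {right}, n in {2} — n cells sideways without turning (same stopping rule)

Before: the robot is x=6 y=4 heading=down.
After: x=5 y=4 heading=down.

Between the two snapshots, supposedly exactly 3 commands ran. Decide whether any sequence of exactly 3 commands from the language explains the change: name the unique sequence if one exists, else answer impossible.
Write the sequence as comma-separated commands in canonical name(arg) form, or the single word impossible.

impossible

all 64 sequences checked — none match.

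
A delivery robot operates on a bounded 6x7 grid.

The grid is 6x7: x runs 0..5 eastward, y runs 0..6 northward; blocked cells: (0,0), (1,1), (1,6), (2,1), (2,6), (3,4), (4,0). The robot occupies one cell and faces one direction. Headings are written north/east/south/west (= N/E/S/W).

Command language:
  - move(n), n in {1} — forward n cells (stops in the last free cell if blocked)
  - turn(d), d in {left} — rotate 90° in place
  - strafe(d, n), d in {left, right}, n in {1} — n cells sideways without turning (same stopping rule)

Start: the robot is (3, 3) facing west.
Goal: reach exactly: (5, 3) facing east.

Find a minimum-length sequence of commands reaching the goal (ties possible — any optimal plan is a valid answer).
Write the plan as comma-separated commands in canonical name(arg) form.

start: (3, 3) facing west
[1] after turn(left): (3, 3) facing south
[2] after strafe(left, 1): (4, 3) facing south
[3] after strafe(left, 1): (5, 3) facing south
[4] after turn(left): (5, 3) facing east
shorter routes all fall short; 4 is best.

turn(left), strafe(left, 1), strafe(left, 1), turn(left)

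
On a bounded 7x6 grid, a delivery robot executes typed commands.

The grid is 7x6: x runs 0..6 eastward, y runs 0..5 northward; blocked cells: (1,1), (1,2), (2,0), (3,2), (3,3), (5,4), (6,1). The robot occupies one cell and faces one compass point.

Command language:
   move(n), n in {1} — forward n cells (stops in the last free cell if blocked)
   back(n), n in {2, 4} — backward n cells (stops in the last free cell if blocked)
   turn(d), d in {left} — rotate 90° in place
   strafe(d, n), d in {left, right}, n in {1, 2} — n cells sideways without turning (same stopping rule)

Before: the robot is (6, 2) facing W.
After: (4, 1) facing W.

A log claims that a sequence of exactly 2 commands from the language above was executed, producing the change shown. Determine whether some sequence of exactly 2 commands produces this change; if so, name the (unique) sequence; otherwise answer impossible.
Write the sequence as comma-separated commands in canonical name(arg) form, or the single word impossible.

impossible

all 64 sequences checked — none match.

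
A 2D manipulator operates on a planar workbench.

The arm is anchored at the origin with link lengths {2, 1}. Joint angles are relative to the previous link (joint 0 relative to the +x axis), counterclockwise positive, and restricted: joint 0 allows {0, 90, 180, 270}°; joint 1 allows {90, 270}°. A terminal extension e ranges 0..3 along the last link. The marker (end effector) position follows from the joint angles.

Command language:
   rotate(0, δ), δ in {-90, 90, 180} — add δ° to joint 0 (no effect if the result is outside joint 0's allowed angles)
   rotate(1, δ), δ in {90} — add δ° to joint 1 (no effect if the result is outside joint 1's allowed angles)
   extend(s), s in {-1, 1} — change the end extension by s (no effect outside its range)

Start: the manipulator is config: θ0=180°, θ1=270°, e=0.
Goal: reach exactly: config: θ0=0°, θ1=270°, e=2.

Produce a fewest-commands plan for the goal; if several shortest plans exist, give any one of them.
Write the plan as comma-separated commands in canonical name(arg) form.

rotate(0, 180), extend(1), extend(1)

t0: config: θ0=180°, θ1=270°, e=0
step 1 (rotate(0, 180)): config: θ0=0°, θ1=270°, e=0
step 2 (extend(1)): config: θ0=0°, θ1=270°, e=1
step 3 (extend(1)): config: θ0=0°, θ1=270°, e=2
no 2-step plan works, so 3 is optimal.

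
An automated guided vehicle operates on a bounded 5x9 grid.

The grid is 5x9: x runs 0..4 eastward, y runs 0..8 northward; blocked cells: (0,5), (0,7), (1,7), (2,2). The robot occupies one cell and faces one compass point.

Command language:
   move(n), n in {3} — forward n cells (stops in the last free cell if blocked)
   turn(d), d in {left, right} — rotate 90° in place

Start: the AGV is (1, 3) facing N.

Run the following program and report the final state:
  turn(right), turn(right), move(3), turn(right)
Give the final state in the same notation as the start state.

start: (1, 3) facing N
step 1 (turn(right)): (1, 3) facing E
step 2 (turn(right)): (1, 3) facing S
step 3 (move(3)): (1, 0) facing S
step 4 (turn(right)): (1, 0) facing W

(1, 0) facing W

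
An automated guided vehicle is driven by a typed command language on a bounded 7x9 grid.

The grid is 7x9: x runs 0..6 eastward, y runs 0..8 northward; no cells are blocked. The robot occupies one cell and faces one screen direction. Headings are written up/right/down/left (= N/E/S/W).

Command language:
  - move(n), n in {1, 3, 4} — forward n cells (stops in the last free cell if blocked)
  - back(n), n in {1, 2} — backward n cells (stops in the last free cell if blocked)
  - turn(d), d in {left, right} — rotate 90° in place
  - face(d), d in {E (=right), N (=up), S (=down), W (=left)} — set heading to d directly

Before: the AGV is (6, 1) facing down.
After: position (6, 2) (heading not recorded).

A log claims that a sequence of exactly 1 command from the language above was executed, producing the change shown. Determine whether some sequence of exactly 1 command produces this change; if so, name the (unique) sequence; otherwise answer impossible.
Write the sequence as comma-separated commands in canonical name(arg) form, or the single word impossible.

back(1)

from: (6, 1) facing down
[1] after back(1): (6, 2) facing down
no other 1-command option fits: unique.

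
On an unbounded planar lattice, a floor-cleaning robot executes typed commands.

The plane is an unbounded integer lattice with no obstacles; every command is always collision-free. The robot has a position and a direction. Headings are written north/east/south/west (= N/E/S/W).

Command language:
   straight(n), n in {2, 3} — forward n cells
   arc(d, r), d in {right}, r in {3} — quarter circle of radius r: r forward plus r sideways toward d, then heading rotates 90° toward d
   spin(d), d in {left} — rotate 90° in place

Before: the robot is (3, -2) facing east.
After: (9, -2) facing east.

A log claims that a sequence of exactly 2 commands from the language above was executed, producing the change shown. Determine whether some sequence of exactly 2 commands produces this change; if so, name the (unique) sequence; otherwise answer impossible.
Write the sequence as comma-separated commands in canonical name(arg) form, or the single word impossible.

key: heading stays E — no command in the sequence turns
from: (3, -2) facing east
[1] after straight(3): (6, -2) facing east
[2] after straight(3): (9, -2) facing east
no rival 2-sequence matches.

straight(3), straight(3)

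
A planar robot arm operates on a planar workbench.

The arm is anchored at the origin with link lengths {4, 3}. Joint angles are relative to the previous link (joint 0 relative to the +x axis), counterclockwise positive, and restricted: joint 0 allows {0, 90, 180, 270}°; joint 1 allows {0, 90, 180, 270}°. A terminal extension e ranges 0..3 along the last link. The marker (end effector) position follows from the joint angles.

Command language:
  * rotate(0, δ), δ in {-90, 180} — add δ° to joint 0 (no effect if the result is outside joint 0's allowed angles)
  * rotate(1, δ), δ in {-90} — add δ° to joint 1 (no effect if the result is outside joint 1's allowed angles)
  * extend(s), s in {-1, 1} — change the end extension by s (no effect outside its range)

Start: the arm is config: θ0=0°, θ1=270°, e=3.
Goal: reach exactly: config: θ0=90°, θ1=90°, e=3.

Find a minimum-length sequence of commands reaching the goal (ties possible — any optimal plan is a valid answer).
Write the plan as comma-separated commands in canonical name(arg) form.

begin: config: θ0=0°, θ1=270°, e=3
step 1 (rotate(1, -90)): config: θ0=0°, θ1=180°, e=3
step 2 (rotate(1, -90)): config: θ0=0°, θ1=90°, e=3
step 3 (rotate(0, 180)): config: θ0=180°, θ1=90°, e=3
step 4 (rotate(0, -90)): config: θ0=90°, θ1=90°, e=3
nothing shorter than 4 reaches the goal.

rotate(1, -90), rotate(1, -90), rotate(0, 180), rotate(0, -90)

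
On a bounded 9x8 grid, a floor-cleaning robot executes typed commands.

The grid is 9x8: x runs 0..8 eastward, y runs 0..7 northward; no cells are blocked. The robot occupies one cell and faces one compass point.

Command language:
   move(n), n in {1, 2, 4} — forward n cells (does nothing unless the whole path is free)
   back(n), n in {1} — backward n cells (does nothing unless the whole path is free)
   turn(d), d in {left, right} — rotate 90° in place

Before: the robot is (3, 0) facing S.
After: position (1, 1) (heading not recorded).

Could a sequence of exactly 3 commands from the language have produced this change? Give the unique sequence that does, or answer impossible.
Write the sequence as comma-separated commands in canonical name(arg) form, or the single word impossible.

back(1), turn(right), move(2)

key: running move(2) before back(1) would end elsewhere — order is forced
from: (3, 0) facing S
1. back(1) → (3, 1) facing S
2. turn(right) → (3, 1) facing W
3. move(2) → (1, 1) facing W
no other 3-command option fits: unique.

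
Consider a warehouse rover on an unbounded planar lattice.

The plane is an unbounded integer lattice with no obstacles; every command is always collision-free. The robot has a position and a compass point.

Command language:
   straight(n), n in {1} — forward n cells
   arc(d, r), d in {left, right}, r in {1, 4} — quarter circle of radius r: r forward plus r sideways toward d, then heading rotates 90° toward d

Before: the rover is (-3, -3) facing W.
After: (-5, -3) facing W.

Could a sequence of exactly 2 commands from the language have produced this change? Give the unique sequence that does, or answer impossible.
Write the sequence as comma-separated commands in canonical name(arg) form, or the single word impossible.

straight(1), straight(1)

key: still facing W at the end — nothing in the sequence rotates
initial: (-3, -3) facing W
1. straight(1) → (-4, -3) facing W
2. straight(1) → (-5, -3) facing W
uniquely the one of 25 2-step routes that fits.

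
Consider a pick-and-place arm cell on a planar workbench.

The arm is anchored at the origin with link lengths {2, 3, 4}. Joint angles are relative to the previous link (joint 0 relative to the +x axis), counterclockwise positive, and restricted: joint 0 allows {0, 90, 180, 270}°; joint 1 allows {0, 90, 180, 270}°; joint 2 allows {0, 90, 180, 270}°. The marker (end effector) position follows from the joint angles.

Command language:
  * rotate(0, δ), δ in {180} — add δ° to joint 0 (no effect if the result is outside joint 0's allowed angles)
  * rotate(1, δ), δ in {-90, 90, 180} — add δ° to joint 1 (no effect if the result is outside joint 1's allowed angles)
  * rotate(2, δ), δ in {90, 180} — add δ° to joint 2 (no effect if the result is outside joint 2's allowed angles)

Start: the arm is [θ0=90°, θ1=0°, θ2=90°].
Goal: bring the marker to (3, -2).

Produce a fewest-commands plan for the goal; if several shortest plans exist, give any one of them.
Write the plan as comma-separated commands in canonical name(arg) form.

rotate(2, 180), rotate(1, -90)

initial: [θ0=90°, θ1=0°, θ2=90°]
step 1 (rotate(2, 180)): [θ0=90°, θ1=0°, θ2=270°]
step 2 (rotate(1, -90)): [θ0=90°, θ1=270°, θ2=270°]
no 1-step plan works, so 2 is optimal.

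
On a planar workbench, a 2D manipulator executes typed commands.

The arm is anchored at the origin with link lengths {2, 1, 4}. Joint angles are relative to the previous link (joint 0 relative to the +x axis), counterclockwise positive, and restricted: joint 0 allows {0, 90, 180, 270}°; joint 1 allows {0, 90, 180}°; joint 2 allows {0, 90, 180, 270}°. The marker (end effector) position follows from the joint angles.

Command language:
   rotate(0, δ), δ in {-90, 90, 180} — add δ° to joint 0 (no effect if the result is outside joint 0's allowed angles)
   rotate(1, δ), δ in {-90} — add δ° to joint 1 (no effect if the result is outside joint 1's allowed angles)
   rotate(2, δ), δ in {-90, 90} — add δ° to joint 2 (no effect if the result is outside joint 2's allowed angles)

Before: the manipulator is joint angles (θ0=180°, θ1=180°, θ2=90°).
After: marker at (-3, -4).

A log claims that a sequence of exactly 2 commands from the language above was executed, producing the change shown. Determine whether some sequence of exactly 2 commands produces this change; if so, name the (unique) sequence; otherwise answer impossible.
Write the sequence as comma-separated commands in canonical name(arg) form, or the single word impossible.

rotate(1, -90), rotate(1, -90)

begin: joint angles (θ0=180°, θ1=180°, θ2=90°)
1. rotate(1, -90) → joint angles (θ0=180°, θ1=90°, θ2=90°)
2. rotate(1, -90) → joint angles (θ0=180°, θ1=0°, θ2=90°)
no rival 2-sequence matches.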